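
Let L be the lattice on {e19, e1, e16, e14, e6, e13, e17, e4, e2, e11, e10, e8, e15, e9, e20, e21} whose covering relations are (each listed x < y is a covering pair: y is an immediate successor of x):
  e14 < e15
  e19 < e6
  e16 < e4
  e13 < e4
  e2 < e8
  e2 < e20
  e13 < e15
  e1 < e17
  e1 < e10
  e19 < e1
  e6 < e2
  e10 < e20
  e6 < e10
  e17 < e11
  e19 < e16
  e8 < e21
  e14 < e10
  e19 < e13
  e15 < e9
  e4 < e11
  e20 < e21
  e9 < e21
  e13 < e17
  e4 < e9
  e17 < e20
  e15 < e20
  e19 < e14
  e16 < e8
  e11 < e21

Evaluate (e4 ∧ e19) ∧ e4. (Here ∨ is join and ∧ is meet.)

e19

e4 ∧ e19 = e19
e19 ∧ e4 = e19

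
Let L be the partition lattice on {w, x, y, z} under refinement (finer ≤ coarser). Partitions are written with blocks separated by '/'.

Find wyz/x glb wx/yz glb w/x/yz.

w/x/yz

The meet (common refinement) of wyz/x, wx/yz, w/x/yz intersects blocks pairwise, giving w/x/yz.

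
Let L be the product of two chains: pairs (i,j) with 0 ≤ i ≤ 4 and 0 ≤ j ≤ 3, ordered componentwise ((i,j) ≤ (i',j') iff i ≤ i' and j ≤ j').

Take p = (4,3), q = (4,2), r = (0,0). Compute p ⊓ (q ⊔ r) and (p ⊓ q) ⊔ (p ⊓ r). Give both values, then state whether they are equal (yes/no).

q ⊔ r = (4,2), so p ⊓ (q ⊔ r) = (4,3) ⊓ (4,2) = (4,2).
p ⊓ q = (4,2) and p ⊓ r = (0,0), so (p ⊓ q) ⊔ (p ⊓ r) = (4,2) ⊔ (0,0) = (4,2).
Equal: yes.

(4,2); (4,2); yes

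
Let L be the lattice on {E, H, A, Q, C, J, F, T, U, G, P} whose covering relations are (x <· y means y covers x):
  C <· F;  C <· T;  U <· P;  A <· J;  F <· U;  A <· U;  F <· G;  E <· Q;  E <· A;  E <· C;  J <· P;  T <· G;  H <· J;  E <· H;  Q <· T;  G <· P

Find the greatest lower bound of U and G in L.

F

Common lower bounds of {U, G}: C, E, F.
The greatest among these is F.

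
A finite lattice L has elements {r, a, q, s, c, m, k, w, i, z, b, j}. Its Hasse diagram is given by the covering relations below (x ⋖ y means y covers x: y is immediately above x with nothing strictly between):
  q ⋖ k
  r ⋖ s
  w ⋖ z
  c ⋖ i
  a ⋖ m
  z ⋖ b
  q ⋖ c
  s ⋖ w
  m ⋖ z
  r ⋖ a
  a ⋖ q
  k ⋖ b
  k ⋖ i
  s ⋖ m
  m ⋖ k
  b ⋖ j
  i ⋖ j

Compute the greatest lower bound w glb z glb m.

s

Common lower bounds of {w, z, m}: r, s.
The greatest among these is s.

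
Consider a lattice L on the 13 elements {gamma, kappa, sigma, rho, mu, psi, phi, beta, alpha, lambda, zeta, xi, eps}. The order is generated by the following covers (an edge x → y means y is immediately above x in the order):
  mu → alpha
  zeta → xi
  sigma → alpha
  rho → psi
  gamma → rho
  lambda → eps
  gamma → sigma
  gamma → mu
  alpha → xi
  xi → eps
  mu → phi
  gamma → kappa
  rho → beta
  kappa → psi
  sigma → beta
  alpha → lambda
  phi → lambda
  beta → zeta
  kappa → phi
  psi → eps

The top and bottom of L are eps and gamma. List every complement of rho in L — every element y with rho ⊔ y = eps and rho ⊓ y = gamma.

lambda, phi

Need y with rho ∨ y = eps and rho ∧ y = gamma.
Checking each element gives: lambda, phi.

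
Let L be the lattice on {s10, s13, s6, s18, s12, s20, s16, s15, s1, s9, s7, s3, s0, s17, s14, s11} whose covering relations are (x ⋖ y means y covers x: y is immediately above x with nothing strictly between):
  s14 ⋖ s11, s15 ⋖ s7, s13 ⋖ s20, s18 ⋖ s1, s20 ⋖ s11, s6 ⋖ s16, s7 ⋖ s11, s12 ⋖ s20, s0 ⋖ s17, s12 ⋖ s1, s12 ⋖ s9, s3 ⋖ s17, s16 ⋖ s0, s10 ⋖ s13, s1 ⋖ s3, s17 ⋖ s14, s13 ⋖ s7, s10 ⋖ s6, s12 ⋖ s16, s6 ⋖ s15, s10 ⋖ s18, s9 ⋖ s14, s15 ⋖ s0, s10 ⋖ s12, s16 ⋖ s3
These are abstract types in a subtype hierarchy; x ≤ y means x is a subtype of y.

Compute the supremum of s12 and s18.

s1

Common upper bounds of {s12, s18}: s1, s11, s14, s17, s3.
The least among these is s1.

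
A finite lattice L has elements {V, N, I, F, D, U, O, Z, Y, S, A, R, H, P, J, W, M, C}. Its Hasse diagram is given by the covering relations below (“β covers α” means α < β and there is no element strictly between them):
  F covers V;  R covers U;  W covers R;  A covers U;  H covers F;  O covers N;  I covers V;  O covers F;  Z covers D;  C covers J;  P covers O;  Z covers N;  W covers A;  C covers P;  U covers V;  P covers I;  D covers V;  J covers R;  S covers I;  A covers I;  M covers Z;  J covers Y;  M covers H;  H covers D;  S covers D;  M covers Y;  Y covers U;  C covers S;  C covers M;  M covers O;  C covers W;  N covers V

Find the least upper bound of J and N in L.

Common upper bounds of {J, N}: C.
The least among these is C.

C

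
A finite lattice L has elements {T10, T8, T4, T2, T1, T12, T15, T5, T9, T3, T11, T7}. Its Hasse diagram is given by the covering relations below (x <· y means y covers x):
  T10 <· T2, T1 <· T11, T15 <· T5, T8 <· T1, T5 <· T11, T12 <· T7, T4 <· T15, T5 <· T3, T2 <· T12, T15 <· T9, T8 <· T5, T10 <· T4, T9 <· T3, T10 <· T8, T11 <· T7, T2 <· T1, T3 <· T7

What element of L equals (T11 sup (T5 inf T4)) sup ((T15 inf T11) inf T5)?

T5 ∧ T4 = T4
T11 ∨ T4 = T11
T15 ∧ T11 = T15
T15 ∧ T5 = T15
T11 ∨ T15 = T11

T11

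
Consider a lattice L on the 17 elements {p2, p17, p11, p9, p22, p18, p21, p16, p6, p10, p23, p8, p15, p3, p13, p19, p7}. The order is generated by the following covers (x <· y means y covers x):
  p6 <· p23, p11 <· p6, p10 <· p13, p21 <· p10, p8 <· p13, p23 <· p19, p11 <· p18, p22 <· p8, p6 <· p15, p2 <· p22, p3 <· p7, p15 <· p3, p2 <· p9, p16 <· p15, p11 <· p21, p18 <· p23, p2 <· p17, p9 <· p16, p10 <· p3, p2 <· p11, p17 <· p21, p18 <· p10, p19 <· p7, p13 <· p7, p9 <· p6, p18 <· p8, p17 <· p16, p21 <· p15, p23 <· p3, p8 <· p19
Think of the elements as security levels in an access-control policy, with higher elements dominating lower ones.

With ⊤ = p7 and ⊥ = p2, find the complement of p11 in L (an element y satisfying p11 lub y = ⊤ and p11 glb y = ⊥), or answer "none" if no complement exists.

For every candidate y, either p11 ∨ y ≠ p7 or p11 ∧ y ≠ p2; no complement exists.

none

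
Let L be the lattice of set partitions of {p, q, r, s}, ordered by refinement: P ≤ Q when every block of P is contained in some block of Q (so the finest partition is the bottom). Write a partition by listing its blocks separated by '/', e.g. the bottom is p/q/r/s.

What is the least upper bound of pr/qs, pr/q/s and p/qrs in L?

Common upper bounds of {pr/qs, pr/q/s, p/qrs}: pqrs.
The least among these is pqrs.

pqrs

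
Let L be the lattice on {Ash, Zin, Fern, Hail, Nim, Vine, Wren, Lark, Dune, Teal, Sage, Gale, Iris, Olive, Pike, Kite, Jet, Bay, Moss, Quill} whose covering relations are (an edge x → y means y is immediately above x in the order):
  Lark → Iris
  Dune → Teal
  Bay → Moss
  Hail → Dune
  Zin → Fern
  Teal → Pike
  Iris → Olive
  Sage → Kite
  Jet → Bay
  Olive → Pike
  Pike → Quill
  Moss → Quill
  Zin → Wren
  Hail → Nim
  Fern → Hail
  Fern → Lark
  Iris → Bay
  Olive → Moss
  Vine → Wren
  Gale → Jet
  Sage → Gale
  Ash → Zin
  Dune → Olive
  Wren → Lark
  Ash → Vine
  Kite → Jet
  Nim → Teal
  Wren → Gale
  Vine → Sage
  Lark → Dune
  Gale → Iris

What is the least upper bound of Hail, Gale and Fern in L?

Common upper bounds of {Hail, Gale, Fern}: Moss, Olive, Pike, Quill.
The least among these is Olive.

Olive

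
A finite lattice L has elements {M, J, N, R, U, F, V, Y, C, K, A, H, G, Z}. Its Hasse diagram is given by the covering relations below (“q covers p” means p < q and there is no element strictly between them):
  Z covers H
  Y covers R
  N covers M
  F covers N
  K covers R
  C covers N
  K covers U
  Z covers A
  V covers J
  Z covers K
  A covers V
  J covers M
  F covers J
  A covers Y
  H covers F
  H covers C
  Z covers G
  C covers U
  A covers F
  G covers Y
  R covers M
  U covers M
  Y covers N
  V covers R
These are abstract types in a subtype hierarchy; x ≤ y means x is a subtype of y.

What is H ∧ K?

U

Common lower bounds of {H, K}: M, U.
The greatest among these is U.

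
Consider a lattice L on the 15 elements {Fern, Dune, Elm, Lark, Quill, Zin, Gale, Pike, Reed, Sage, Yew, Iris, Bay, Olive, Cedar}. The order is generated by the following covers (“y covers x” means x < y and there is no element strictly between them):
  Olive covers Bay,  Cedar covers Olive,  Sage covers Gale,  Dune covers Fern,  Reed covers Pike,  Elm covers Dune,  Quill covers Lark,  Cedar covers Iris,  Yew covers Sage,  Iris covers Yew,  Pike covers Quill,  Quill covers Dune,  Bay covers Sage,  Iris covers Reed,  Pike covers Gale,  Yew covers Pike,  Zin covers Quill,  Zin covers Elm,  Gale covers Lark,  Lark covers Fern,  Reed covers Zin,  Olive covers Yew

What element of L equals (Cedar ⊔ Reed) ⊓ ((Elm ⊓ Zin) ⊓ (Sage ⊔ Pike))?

Cedar ∨ Reed = Cedar
Elm ∧ Zin = Elm
Sage ∨ Pike = Yew
Elm ∧ Yew = Dune
Cedar ∧ Dune = Dune

Dune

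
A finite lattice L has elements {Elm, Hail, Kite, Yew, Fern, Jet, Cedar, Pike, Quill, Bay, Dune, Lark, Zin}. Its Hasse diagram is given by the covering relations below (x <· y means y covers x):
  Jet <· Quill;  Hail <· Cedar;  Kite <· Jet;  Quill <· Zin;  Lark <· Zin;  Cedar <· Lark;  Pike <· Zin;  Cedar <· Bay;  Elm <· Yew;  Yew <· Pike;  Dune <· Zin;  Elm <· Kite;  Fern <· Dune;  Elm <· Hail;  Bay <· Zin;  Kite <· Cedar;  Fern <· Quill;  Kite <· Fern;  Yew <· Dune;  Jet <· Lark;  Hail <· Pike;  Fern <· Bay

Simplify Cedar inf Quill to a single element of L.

Cedar ∧ Quill = Kite

Kite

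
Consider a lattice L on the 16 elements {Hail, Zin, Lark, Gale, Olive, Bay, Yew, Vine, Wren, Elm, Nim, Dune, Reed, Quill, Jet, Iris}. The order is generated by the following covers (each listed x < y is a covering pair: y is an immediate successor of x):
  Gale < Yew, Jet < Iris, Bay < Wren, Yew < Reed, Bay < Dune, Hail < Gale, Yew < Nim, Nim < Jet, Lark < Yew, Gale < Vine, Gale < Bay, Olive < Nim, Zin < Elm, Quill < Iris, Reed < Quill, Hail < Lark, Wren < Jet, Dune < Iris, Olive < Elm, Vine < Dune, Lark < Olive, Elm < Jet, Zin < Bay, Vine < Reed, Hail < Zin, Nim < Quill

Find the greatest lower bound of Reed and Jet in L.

Yew

Common lower bounds of {Reed, Jet}: Gale, Hail, Lark, Yew.
The greatest among these is Yew.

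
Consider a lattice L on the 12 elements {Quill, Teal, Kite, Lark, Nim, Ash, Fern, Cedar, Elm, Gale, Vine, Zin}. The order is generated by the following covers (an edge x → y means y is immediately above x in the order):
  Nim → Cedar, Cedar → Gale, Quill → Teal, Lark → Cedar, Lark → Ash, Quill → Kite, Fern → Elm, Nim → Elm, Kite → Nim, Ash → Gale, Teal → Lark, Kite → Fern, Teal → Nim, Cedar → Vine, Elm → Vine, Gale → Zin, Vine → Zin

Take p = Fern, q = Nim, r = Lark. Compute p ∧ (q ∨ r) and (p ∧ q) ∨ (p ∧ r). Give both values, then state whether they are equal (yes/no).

Kite; Kite; yes

q ∨ r = Cedar, so p ∧ (q ∨ r) = Fern ∧ Cedar = Kite.
p ∧ q = Kite and p ∧ r = Quill, so (p ∧ q) ∨ (p ∧ r) = Kite ∨ Quill = Kite.
Equal: yes.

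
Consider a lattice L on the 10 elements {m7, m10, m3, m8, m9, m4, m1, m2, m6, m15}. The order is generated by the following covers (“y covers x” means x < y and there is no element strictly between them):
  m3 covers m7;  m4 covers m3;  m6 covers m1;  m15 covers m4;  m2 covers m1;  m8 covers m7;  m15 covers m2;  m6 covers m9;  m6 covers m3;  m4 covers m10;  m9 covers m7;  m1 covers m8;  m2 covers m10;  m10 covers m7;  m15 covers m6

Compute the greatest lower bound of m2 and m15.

Common lower bounds of {m2, m15}: m1, m10, m2, m7, m8.
The greatest among these is m2.

m2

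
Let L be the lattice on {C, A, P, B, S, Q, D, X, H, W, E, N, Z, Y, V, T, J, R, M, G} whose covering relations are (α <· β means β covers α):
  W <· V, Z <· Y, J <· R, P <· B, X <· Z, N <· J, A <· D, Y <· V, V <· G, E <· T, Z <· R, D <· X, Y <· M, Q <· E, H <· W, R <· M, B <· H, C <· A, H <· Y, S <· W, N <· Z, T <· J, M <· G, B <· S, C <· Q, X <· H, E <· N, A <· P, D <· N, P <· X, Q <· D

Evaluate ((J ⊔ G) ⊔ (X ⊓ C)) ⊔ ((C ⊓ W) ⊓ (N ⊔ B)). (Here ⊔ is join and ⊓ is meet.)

J ∨ G = G
X ∧ C = C
G ∨ C = G
C ∧ W = C
N ∨ B = Y
C ∧ Y = C
G ∨ C = G

G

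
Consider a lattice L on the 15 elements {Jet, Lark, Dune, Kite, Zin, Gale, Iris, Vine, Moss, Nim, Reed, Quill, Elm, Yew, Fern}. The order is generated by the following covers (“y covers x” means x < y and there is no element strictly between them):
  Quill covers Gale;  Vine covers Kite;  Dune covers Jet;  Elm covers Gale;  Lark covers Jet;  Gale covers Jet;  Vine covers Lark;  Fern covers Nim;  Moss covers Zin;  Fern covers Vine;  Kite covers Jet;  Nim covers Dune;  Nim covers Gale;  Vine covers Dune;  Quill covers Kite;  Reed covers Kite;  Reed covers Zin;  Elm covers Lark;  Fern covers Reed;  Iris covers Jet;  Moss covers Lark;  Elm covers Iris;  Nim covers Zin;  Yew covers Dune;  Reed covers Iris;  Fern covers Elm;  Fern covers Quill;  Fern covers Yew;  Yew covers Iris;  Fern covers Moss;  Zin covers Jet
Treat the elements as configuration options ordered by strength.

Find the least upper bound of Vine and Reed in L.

Fern

Common upper bounds of {Vine, Reed}: Fern.
The least among these is Fern.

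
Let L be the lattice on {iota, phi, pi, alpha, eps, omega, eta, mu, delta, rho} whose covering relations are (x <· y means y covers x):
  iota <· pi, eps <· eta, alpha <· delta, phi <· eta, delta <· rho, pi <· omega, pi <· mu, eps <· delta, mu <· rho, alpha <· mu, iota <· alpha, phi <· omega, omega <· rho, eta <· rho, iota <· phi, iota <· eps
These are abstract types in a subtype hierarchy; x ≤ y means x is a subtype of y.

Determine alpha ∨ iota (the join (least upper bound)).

Common upper bounds of {alpha, iota}: alpha, delta, mu, rho.
The least among these is alpha.

alpha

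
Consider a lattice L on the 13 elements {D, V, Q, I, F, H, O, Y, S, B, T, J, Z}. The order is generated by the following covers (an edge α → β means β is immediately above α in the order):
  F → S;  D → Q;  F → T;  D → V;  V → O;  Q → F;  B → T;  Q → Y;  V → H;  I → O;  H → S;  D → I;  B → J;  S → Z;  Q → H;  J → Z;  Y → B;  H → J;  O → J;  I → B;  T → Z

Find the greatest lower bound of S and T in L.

Common lower bounds of {S, T}: D, F, Q.
The greatest among these is F.

F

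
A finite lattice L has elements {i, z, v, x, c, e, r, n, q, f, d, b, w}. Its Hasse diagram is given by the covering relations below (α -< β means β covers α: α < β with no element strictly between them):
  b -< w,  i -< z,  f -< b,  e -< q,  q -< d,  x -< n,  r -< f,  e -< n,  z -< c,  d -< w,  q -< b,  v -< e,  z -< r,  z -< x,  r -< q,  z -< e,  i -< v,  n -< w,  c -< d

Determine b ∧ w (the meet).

Common lower bounds of {b, w}: b, e, f, i, q, r, v, z.
The greatest among these is b.

b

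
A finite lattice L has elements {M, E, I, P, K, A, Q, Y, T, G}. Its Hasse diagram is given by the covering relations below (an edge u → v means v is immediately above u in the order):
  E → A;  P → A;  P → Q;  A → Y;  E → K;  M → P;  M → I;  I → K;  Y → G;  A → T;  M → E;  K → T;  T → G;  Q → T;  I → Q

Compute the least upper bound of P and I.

Q

Common upper bounds of {P, I}: G, Q, T.
The least among these is Q.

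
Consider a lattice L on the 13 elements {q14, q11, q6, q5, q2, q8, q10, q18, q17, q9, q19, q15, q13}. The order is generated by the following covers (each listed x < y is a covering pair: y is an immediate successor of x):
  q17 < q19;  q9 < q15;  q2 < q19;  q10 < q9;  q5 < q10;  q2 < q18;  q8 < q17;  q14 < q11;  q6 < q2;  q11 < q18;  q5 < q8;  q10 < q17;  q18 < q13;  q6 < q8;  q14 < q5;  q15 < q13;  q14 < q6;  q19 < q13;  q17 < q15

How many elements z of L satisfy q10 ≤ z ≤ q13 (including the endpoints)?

6

The interval [q10, q13] = {q10, q13, q15, q17, q19, q9}, which has 6 elements.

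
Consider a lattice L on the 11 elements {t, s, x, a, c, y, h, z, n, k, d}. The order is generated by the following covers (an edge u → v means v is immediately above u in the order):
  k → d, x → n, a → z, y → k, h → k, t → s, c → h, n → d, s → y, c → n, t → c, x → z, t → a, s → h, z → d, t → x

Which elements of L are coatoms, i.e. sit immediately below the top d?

The coatoms are exactly the elements covered by d: k, n, z.

k, n, z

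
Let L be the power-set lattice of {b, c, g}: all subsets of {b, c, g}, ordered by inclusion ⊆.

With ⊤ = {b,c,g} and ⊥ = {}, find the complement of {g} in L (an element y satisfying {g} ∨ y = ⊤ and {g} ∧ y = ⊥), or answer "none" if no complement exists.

Need y with {g} ∨ y = {b,c,g} and {g} ∧ y = {}.
Checking each element gives: {b,c}.

{b,c}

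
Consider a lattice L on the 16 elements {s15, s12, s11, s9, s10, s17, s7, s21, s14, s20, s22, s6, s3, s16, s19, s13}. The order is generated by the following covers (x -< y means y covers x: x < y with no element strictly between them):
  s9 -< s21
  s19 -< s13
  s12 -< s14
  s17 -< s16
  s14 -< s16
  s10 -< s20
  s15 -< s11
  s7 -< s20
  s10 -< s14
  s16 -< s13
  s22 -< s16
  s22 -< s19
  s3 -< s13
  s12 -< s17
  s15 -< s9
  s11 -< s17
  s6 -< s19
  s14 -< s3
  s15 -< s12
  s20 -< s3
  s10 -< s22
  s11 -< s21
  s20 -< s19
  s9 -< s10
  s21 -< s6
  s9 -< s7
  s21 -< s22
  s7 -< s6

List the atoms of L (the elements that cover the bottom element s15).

The atoms are exactly the elements that cover s15: s11, s12, s9.

s11, s12, s9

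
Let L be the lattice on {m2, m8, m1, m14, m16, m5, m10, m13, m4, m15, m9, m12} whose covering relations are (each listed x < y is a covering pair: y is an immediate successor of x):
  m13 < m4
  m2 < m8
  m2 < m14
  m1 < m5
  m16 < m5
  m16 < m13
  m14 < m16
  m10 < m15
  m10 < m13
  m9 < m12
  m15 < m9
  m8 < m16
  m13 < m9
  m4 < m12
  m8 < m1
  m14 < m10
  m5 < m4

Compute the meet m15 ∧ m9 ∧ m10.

m10

Common lower bounds of {m15, m9, m10}: m10, m14, m2.
The greatest among these is m10.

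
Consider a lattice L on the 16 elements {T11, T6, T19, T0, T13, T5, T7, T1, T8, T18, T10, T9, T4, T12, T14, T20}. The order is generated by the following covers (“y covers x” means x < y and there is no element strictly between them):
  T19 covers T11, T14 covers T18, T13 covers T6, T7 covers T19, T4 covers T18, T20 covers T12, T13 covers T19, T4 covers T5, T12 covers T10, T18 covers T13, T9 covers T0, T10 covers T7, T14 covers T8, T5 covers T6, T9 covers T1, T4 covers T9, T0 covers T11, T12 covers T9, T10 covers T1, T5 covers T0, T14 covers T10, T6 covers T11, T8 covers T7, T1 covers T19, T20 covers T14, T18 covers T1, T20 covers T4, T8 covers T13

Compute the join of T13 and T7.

T8

Common upper bounds of {T13, T7}: T14, T20, T8.
The least among these is T8.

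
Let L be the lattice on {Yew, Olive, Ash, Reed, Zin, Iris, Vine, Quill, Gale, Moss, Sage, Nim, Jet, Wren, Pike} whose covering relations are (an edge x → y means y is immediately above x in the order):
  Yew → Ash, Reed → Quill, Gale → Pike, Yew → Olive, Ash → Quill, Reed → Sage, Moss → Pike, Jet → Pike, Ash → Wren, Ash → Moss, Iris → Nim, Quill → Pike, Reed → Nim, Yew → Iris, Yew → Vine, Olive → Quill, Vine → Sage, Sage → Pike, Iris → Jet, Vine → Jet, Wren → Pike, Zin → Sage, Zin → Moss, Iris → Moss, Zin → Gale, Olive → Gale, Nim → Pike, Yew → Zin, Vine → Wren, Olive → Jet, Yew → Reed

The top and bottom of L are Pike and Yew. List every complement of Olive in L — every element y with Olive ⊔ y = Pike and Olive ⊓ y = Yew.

Need y with Olive ∨ y = Pike and Olive ∧ y = Yew.
Checking each element gives: Moss, Nim, Sage, Wren.

Moss, Nim, Sage, Wren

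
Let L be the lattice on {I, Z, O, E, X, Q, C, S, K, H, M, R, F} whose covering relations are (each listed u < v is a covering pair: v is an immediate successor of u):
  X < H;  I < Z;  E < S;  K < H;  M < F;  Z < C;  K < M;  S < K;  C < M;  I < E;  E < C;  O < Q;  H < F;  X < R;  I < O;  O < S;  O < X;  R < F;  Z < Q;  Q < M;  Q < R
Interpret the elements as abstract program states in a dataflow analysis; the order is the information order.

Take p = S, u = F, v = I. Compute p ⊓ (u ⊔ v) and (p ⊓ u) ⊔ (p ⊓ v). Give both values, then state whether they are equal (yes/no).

u ⊔ v = F, so p ⊓ (u ⊔ v) = S ⊓ F = S.
p ⊓ u = S and p ⊓ v = I, so (p ⊓ u) ⊔ (p ⊓ v) = S ⊔ I = S.
Equal: yes.

S; S; yes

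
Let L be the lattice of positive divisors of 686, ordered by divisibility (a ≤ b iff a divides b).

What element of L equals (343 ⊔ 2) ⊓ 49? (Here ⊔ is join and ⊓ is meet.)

343 ∨ 2 = 686
686 ∧ 49 = 49

49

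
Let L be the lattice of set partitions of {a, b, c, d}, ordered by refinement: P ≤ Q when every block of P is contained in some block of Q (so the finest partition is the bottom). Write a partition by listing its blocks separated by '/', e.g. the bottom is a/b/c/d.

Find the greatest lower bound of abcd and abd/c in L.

abd/c

Common lower bounds of {abcd, abd/c}: a/b/c/d, a/bd/c, ab/c/d, abd/c, ad/b/c.
The greatest among these is abd/c.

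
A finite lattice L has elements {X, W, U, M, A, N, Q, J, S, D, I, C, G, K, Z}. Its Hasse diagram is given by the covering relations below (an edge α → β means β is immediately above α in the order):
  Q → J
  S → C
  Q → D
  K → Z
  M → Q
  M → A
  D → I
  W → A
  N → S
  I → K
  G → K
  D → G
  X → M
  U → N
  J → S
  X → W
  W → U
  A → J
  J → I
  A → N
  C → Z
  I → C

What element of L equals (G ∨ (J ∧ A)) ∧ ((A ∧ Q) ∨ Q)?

Q

J ∧ A = A
G ∨ A = K
A ∧ Q = M
M ∨ Q = Q
K ∧ Q = Q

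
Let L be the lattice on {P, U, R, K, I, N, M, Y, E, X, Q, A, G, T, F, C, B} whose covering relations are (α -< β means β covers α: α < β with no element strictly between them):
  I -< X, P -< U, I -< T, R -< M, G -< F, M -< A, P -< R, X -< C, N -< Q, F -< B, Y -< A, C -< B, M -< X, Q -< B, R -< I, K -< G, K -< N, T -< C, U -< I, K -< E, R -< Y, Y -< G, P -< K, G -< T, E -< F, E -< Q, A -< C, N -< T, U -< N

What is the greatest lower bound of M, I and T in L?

R

Common lower bounds of {M, I, T}: P, R.
The greatest among these is R.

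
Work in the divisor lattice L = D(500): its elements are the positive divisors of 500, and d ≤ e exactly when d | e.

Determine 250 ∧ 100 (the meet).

Common lower bounds of {250, 100}: 1, 10, 2, 25, 5, 50.
The greatest among these is 50.

50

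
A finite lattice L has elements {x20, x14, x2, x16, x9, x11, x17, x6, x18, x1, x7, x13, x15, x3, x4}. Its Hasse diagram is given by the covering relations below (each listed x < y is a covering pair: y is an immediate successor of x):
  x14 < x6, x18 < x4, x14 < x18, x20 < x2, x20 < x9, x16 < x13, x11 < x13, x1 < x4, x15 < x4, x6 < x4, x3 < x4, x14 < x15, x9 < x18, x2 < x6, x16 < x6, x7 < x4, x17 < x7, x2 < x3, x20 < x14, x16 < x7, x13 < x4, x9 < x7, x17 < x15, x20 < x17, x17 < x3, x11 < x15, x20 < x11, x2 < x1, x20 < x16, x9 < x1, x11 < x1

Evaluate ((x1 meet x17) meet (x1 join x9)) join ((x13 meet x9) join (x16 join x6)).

x1 ∧ x17 = x20
x1 ∨ x9 = x1
x20 ∧ x1 = x20
x13 ∧ x9 = x20
x16 ∨ x6 = x6
x20 ∨ x6 = x6
x20 ∨ x6 = x6

x6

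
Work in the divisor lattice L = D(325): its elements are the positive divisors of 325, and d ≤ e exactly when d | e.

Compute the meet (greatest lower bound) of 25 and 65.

5

In the divisibility order, the meet is the greatest common divisor: gcd(25, 65) = 5.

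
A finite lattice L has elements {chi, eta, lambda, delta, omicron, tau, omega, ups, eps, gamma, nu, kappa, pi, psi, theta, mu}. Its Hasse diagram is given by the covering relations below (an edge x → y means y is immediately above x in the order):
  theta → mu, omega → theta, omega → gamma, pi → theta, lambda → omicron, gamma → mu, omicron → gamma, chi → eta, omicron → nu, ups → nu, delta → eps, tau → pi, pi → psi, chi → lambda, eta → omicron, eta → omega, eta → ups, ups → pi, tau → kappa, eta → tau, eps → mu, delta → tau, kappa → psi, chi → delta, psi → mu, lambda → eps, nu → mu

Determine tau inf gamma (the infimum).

eta

Common lower bounds of {tau, gamma}: chi, eta.
The greatest among these is eta.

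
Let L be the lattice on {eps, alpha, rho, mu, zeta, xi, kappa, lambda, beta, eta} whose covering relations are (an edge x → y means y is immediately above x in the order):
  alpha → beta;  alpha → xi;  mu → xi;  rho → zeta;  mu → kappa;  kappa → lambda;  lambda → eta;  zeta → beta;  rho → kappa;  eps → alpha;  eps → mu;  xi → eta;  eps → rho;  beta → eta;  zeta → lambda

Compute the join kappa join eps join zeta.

lambda

Common upper bounds of {kappa, eps, zeta}: eta, lambda.
The least among these is lambda.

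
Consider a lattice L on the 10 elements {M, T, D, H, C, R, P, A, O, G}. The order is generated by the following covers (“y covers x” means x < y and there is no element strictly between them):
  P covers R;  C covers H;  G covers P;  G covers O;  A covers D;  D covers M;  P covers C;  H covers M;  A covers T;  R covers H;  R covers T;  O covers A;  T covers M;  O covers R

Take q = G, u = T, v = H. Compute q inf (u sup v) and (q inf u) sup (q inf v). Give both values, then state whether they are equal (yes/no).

u sup v = R, so q inf (u sup v) = G inf R = R.
q inf u = T and q inf v = H, so (q inf u) sup (q inf v) = T sup H = R.
Equal: yes.

R; R; yes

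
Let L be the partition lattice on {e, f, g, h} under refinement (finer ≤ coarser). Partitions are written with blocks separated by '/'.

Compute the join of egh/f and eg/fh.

efgh

The join of egh/f and eg/fh merges any blocks that overlap across the partitions, giving efgh.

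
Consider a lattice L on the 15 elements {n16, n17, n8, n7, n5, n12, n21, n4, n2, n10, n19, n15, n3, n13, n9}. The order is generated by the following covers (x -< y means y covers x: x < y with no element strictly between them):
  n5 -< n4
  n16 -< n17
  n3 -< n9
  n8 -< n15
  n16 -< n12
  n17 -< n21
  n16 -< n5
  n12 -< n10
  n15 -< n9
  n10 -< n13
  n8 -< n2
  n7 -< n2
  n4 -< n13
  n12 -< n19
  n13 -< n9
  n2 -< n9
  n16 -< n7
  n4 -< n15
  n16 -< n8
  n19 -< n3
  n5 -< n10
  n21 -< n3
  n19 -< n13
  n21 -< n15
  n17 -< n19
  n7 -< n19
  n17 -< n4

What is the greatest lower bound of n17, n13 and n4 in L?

n17

Common lower bounds of {n17, n13, n4}: n16, n17.
The greatest among these is n17.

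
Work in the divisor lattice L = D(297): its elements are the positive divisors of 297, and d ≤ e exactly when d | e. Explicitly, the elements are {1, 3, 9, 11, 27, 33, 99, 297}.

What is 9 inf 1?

In the divisibility order, the meet is the greatest common divisor: gcd(9, 1) = 1.

1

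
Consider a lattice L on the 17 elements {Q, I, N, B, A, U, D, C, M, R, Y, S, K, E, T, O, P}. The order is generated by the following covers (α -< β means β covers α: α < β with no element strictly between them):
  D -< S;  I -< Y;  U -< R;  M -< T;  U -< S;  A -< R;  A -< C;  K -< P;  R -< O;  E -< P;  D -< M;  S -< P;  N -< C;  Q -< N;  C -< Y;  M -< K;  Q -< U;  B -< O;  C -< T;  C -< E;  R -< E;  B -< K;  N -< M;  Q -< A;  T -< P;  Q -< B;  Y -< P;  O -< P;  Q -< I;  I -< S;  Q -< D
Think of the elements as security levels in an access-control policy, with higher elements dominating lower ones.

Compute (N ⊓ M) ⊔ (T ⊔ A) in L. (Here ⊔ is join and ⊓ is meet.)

N ∧ M = N
T ∨ A = T
N ∨ T = T

T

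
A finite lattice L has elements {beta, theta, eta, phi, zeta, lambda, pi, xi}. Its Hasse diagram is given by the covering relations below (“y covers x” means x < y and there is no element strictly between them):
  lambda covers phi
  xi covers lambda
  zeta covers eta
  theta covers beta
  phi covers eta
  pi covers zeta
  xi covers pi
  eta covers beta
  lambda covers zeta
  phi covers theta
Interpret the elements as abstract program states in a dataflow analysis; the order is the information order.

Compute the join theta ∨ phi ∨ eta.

Common upper bounds of {theta, phi, eta}: lambda, phi, xi.
The least among these is phi.

phi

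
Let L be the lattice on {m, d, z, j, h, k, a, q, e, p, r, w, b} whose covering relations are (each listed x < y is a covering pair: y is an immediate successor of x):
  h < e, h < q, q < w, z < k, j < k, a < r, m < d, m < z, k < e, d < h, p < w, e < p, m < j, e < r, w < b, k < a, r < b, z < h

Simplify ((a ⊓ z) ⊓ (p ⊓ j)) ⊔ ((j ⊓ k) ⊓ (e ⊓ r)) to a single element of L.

a ∧ z = z
p ∧ j = j
z ∧ j = m
j ∧ k = j
e ∧ r = e
j ∧ e = j
m ∨ j = j

j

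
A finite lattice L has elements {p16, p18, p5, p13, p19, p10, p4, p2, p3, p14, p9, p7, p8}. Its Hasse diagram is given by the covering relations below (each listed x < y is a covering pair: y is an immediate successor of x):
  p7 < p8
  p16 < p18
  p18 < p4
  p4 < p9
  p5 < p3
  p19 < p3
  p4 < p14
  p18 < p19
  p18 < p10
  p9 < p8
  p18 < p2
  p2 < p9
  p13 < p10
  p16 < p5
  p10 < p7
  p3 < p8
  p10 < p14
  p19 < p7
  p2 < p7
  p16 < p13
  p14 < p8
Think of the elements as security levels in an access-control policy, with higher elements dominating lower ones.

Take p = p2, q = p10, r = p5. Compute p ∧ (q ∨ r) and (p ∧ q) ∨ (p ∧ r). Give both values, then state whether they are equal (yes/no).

q ∨ r = p8, so p ∧ (q ∨ r) = p2 ∧ p8 = p2.
p ∧ q = p18 and p ∧ r = p16, so (p ∧ q) ∨ (p ∧ r) = p18 ∨ p16 = p18.
Equal: no.

p2; p18; no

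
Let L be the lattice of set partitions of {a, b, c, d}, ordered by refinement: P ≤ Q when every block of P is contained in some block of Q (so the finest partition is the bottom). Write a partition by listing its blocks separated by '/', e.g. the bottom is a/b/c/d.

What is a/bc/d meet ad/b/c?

The meet (common refinement) of a/bc/d and ad/b/c intersects blocks pairwise, giving a/b/c/d.

a/b/c/d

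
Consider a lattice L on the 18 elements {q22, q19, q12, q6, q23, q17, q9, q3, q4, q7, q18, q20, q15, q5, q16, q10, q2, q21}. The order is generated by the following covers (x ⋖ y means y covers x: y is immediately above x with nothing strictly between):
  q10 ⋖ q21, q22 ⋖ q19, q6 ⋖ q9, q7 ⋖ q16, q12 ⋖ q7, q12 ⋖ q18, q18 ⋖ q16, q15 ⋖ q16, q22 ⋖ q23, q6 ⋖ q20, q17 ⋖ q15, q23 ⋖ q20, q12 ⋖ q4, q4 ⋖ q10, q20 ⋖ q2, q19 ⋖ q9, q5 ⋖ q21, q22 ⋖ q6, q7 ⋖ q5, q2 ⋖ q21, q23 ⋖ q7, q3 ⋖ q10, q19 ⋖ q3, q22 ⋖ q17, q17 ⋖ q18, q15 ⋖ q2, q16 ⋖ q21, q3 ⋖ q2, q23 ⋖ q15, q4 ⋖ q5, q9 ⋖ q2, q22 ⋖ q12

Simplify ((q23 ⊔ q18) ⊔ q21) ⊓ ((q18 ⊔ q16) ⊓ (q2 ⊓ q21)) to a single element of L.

q15

q23 ∨ q18 = q16
q16 ∨ q21 = q21
q18 ∨ q16 = q16
q2 ∧ q21 = q2
q16 ∧ q2 = q15
q21 ∧ q15 = q15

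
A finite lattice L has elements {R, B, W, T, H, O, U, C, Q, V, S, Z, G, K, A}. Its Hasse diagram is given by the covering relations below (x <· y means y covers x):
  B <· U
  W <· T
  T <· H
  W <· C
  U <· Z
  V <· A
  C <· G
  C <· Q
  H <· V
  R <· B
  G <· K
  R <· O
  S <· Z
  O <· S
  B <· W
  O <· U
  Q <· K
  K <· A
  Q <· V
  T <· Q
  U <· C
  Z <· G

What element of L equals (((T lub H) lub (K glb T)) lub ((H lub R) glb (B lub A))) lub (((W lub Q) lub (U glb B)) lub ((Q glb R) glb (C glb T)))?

V

T ∨ H = H
K ∧ T = T
H ∨ T = H
H ∨ R = H
B ∨ A = A
H ∧ A = H
H ∨ H = H
W ∨ Q = Q
U ∧ B = B
Q ∨ B = Q
Q ∧ R = R
C ∧ T = W
R ∧ W = R
Q ∨ R = Q
H ∨ Q = V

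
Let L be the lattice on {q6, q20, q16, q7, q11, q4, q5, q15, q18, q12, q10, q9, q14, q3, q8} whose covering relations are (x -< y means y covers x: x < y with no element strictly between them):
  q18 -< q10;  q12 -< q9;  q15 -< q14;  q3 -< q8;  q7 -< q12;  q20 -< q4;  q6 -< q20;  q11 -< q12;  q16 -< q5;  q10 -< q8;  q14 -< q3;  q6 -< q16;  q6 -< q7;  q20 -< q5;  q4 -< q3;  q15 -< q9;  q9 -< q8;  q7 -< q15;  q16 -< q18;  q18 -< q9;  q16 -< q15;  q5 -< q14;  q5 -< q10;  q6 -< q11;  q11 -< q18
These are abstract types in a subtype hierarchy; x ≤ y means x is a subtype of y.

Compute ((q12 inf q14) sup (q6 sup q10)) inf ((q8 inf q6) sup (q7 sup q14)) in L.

q14

q12 ∧ q14 = q7
q6 ∨ q10 = q10
q7 ∨ q10 = q8
q8 ∧ q6 = q6
q7 ∨ q14 = q14
q6 ∨ q14 = q14
q8 ∧ q14 = q14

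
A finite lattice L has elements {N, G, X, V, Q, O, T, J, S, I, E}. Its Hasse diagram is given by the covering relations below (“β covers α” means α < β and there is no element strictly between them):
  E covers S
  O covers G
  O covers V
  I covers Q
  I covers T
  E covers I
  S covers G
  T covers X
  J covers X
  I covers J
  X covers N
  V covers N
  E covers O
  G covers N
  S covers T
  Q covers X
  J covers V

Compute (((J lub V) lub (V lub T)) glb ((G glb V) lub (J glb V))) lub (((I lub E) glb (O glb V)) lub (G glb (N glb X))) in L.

V

J ∨ V = J
V ∨ T = I
J ∨ I = I
G ∧ V = N
J ∧ V = V
N ∨ V = V
I ∧ V = V
I ∨ E = E
O ∧ V = V
E ∧ V = V
N ∧ X = N
G ∧ N = N
V ∨ N = V
V ∨ V = V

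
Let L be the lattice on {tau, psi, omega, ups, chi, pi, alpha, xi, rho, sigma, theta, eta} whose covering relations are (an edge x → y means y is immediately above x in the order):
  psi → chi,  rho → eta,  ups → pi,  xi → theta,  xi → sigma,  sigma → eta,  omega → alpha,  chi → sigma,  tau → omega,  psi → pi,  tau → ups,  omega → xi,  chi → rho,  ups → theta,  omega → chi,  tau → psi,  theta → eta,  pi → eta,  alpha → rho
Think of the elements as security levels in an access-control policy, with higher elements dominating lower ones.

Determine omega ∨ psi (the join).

chi

Common upper bounds of {omega, psi}: chi, eta, rho, sigma.
The least among these is chi.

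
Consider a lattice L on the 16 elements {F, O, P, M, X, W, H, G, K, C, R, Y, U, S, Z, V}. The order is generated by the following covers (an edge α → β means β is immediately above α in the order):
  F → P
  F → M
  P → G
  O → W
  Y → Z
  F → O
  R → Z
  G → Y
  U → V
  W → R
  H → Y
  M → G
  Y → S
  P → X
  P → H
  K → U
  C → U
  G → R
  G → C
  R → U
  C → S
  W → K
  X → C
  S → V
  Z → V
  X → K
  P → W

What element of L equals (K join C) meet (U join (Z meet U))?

K ∨ C = U
Z ∧ U = R
U ∨ R = U
U ∧ U = U

U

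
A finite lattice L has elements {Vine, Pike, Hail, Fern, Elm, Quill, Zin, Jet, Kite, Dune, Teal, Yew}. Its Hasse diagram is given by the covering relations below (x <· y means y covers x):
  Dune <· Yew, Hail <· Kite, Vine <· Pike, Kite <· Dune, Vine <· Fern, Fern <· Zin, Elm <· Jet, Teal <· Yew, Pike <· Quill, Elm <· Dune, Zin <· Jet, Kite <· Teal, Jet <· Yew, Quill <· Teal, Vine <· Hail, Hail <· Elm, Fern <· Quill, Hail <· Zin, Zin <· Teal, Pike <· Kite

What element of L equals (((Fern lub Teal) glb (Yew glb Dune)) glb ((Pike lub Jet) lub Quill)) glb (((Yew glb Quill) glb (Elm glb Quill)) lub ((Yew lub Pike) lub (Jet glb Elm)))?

Kite

Fern ∨ Teal = Teal
Yew ∧ Dune = Dune
Teal ∧ Dune = Kite
Pike ∨ Jet = Yew
Yew ∨ Quill = Yew
Kite ∧ Yew = Kite
Yew ∧ Quill = Quill
Elm ∧ Quill = Vine
Quill ∧ Vine = Vine
Yew ∨ Pike = Yew
Jet ∧ Elm = Elm
Yew ∨ Elm = Yew
Vine ∨ Yew = Yew
Kite ∧ Yew = Kite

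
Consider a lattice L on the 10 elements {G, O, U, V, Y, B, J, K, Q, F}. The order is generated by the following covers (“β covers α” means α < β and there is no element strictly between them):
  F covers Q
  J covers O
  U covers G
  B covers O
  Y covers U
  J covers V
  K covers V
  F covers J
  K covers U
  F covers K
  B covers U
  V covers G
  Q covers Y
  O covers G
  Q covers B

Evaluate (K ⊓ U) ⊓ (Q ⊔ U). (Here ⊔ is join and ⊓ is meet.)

U

K ∧ U = U
Q ∨ U = Q
U ∧ Q = U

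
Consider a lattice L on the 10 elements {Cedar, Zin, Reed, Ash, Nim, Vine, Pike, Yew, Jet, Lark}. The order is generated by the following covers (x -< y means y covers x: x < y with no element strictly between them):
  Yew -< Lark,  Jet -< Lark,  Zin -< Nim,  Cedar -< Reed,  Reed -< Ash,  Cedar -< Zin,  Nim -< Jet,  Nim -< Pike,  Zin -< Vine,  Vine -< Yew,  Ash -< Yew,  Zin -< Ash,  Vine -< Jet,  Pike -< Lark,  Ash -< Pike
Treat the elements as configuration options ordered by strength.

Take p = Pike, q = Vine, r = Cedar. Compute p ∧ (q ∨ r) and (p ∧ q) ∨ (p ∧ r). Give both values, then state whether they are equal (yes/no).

Zin; Zin; yes

q ∨ r = Vine, so p ∧ (q ∨ r) = Pike ∧ Vine = Zin.
p ∧ q = Zin and p ∧ r = Cedar, so (p ∧ q) ∨ (p ∧ r) = Zin ∨ Cedar = Zin.
Equal: yes.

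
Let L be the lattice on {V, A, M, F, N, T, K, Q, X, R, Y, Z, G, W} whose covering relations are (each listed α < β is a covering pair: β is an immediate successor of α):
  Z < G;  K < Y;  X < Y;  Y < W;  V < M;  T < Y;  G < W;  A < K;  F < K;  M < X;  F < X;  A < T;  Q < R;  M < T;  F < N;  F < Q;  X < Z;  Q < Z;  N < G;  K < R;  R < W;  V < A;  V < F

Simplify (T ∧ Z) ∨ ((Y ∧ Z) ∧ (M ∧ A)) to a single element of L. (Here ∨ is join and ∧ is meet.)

T ∧ Z = M
Y ∧ Z = X
M ∧ A = V
X ∧ V = V
M ∨ V = M

M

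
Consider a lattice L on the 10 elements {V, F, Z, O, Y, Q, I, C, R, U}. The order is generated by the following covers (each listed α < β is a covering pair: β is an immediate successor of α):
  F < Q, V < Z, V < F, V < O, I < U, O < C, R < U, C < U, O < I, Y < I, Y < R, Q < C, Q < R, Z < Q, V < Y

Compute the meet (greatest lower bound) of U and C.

Common lower bounds of {U, C}: C, F, O, Q, V, Z.
The greatest among these is C.

C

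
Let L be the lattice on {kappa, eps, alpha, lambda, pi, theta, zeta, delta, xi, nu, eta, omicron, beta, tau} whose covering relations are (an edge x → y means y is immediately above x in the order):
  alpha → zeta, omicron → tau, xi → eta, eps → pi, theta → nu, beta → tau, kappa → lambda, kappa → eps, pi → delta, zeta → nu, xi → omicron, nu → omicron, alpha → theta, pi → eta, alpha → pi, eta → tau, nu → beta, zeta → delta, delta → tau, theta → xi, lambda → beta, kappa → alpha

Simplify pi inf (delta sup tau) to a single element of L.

pi

delta ∨ tau = tau
pi ∧ tau = pi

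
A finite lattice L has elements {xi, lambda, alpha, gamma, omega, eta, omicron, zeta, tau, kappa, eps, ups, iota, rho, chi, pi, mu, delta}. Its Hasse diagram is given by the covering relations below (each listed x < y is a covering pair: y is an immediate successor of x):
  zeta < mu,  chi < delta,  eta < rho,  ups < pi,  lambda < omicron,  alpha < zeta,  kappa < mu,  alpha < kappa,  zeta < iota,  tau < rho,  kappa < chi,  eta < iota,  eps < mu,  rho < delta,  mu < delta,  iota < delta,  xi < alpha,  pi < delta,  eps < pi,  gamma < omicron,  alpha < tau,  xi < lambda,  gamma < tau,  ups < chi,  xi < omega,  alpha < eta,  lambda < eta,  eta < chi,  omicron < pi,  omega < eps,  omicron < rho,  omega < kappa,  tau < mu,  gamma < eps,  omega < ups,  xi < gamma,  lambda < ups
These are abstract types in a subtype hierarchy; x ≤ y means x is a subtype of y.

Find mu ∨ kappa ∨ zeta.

mu

Common upper bounds of {mu, kappa, zeta}: delta, mu.
The least among these is mu.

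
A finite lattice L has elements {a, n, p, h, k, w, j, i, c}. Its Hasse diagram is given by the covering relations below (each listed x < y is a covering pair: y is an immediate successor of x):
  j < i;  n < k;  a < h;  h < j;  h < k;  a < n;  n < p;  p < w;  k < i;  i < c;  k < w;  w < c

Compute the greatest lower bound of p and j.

Common lower bounds of {p, j}: a.
The greatest among these is a.

a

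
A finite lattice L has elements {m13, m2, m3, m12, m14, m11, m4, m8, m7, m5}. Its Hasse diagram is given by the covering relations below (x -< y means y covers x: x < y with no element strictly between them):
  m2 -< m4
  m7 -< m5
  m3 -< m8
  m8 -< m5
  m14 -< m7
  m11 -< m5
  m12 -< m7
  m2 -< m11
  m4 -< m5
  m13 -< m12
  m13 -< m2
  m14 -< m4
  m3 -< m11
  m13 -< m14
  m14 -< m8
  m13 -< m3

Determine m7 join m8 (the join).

m5

Common upper bounds of {m7, m8}: m5.
The least among these is m5.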